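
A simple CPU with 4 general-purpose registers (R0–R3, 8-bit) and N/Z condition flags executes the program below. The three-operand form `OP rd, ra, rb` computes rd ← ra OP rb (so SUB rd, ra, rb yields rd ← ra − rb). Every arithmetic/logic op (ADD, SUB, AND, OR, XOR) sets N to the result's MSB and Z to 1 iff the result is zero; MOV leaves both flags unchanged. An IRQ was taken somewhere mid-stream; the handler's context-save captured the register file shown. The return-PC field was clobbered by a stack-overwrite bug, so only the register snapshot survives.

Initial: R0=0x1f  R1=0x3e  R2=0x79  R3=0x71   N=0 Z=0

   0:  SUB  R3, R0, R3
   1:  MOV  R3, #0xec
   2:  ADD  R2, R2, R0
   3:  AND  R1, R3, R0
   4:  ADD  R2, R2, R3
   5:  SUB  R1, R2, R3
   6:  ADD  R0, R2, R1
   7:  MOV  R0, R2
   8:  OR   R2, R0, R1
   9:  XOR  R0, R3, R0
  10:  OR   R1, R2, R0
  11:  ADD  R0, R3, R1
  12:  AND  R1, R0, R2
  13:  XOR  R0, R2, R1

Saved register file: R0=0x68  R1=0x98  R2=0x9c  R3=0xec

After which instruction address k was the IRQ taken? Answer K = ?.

after  0: R0=0x1f R1=0x3e R2=0x79 R3=0xae  N=1 Z=0
after  1: R0=0x1f R1=0x3e R2=0x79 R3=0xec  N=1 Z=0
after  2: R0=0x1f R1=0x3e R2=0x98 R3=0xec  N=1 Z=0
after  3: R0=0x1f R1=0x0c R2=0x98 R3=0xec  N=0 Z=0
after  4: R0=0x1f R1=0x0c R2=0x84 R3=0xec  N=1 Z=0
after  5: R0=0x1f R1=0x98 R2=0x84 R3=0xec  N=1 Z=0
after  6: R0=0x1c R1=0x98 R2=0x84 R3=0xec  N=0 Z=0
after  7: R0=0x84 R1=0x98 R2=0x84 R3=0xec  N=0 Z=0
after  8: R0=0x84 R1=0x98 R2=0x9c R3=0xec  N=1 Z=0
after  9: R0=0x68 R1=0x98 R2=0x9c R3=0xec  N=0 Z=0
-- IRQ taken; context saved, return-PC = 10 --

K = 9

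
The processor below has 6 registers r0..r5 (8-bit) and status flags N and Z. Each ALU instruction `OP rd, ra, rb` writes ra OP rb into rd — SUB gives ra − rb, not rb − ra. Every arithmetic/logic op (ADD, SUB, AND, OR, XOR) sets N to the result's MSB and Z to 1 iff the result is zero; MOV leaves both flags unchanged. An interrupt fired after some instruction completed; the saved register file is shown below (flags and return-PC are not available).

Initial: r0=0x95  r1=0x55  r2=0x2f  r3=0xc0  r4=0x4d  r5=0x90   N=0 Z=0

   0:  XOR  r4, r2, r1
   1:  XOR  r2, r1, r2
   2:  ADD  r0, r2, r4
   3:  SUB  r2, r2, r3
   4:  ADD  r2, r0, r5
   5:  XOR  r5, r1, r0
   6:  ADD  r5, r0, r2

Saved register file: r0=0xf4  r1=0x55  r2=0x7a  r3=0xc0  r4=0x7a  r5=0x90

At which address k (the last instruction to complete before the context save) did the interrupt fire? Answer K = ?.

after  0: r0=0x95 r1=0x55 r2=0x2f r3=0xc0 r4=0x7a r5=0x90  N=0 Z=0
after  1: r0=0x95 r1=0x55 r2=0x7a r3=0xc0 r4=0x7a r5=0x90  N=0 Z=0
after  2: r0=0xf4 r1=0x55 r2=0x7a r3=0xc0 r4=0x7a r5=0x90  N=1 Z=0
-- IRQ taken; context saved, return-PC = 3 --

K = 2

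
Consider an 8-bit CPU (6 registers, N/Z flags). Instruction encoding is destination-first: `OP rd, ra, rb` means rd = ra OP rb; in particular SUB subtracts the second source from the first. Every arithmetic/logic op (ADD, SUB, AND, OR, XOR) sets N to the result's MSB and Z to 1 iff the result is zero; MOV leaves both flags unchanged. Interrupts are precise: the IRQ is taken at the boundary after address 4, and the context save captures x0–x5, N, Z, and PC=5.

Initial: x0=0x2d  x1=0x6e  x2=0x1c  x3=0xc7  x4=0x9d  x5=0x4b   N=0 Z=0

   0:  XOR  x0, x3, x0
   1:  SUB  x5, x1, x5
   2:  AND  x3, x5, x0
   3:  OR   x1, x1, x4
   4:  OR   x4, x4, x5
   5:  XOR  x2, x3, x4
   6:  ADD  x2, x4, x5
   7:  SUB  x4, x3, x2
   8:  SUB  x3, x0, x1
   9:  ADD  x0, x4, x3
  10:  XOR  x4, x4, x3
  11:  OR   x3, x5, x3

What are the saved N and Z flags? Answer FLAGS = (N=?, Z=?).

after  0: x0=0xea x1=0x6e x2=0x1c x3=0xc7 x4=0x9d x5=0x4b  N=1 Z=0
after  1: x0=0xea x1=0x6e x2=0x1c x3=0xc7 x4=0x9d x5=0x23  N=0 Z=0
after  2: x0=0xea x1=0x6e x2=0x1c x3=0x22 x4=0x9d x5=0x23  N=0 Z=0
after  3: x0=0xea x1=0xff x2=0x1c x3=0x22 x4=0x9d x5=0x23  N=1 Z=0
after  4: x0=0xea x1=0xff x2=0x1c x3=0x22 x4=0xbf x5=0x23  N=1 Z=0
-- IRQ taken; context saved, return-PC = 5 --

FLAGS = (N=1, Z=0)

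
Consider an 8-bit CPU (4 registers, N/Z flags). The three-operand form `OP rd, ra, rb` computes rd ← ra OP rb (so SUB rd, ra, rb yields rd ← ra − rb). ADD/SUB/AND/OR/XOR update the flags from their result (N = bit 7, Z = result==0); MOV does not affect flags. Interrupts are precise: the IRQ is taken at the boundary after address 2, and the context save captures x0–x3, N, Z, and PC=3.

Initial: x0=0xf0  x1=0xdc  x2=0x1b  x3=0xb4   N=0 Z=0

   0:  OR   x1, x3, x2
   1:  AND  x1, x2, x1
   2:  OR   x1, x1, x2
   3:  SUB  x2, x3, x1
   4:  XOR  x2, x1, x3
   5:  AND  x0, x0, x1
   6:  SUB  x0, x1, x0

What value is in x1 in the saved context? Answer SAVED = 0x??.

after  0: x0=0xf0 x1=0xbf x2=0x1b x3=0xb4  N=1 Z=0
after  1: x0=0xf0 x1=0x1b x2=0x1b x3=0xb4  N=0 Z=0
after  2: x0=0xf0 x1=0x1b x2=0x1b x3=0xb4  N=0 Z=0
-- IRQ taken; context saved, return-PC = 3 --

SAVED = 0x1b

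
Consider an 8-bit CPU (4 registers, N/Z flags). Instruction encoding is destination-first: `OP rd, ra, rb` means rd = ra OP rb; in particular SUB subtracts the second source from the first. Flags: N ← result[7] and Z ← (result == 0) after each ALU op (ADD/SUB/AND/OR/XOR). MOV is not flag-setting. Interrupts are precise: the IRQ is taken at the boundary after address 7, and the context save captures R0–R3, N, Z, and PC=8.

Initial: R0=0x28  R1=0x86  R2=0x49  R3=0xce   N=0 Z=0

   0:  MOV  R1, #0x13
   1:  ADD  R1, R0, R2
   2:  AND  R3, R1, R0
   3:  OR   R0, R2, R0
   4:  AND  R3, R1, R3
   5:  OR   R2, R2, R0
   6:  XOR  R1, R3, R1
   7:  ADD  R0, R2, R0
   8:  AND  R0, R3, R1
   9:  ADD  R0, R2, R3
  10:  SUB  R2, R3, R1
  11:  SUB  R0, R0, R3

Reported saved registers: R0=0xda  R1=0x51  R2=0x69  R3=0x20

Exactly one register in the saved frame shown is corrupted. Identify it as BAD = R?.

after  0: R0=0x28 R1=0x13 R2=0x49 R3=0xce  N=0 Z=0
after  1: R0=0x28 R1=0x71 R2=0x49 R3=0xce  N=0 Z=0
after  2: R0=0x28 R1=0x71 R2=0x49 R3=0x20  N=0 Z=0
after  3: R0=0x69 R1=0x71 R2=0x49 R3=0x20  N=0 Z=0
after  4: R0=0x69 R1=0x71 R2=0x49 R3=0x20  N=0 Z=0
after  5: R0=0x69 R1=0x71 R2=0x69 R3=0x20  N=0 Z=0
after  6: R0=0x69 R1=0x51 R2=0x69 R3=0x20  N=0 Z=0
after  7: R0=0xd2 R1=0x51 R2=0x69 R3=0x20  N=1 Z=0
-- IRQ taken; context saved, return-PC = 8 --
mismatch: R0: reported 0xda vs actual 0xd2

BAD = R0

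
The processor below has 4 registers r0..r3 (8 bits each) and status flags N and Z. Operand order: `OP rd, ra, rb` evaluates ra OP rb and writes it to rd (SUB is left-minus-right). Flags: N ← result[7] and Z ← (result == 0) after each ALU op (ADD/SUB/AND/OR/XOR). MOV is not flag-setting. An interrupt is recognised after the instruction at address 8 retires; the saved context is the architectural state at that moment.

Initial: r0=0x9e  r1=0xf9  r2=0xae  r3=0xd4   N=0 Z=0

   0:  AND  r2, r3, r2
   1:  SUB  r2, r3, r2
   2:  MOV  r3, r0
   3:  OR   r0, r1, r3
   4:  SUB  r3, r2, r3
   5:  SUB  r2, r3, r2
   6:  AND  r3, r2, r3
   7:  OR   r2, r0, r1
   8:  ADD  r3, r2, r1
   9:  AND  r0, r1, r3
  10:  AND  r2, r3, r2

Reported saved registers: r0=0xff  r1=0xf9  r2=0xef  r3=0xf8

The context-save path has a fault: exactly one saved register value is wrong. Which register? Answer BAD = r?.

BAD = r2

after  0: r0=0x9e r1=0xf9 r2=0x84 r3=0xd4  N=1 Z=0
after  1: r0=0x9e r1=0xf9 r2=0x50 r3=0xd4  N=0 Z=0
after  2: r0=0x9e r1=0xf9 r2=0x50 r3=0x9e  N=0 Z=0
after  3: r0=0xff r1=0xf9 r2=0x50 r3=0x9e  N=1 Z=0
after  4: r0=0xff r1=0xf9 r2=0x50 r3=0xb2  N=1 Z=0
after  5: r0=0xff r1=0xf9 r2=0x62 r3=0xb2  N=0 Z=0
after  6: r0=0xff r1=0xf9 r2=0x62 r3=0x22  N=0 Z=0
after  7: r0=0xff r1=0xf9 r2=0xff r3=0x22  N=1 Z=0
after  8: r0=0xff r1=0xf9 r2=0xff r3=0xf8  N=1 Z=0
-- IRQ taken; context saved, return-PC = 9 --
mismatch: r2: reported 0xef vs actual 0xff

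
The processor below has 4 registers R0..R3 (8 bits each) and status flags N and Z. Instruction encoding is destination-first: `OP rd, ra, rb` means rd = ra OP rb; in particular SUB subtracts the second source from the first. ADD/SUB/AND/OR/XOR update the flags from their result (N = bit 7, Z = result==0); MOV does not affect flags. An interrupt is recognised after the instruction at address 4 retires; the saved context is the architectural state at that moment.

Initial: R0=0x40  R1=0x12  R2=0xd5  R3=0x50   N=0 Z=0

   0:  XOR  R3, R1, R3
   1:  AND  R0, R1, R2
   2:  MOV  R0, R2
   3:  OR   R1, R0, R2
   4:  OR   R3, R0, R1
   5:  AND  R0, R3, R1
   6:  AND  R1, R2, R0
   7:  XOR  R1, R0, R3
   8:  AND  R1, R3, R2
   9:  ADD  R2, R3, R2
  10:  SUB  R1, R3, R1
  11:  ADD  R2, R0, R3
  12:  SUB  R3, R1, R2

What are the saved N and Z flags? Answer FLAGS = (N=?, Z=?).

FLAGS = (N=1, Z=0)

after  0: R0=0x40 R1=0x12 R2=0xd5 R3=0x42  N=0 Z=0
after  1: R0=0x10 R1=0x12 R2=0xd5 R3=0x42  N=0 Z=0
after  2: R0=0xd5 R1=0x12 R2=0xd5 R3=0x42  N=0 Z=0
after  3: R0=0xd5 R1=0xd5 R2=0xd5 R3=0x42  N=1 Z=0
after  4: R0=0xd5 R1=0xd5 R2=0xd5 R3=0xd5  N=1 Z=0
-- IRQ taken; context saved, return-PC = 5 --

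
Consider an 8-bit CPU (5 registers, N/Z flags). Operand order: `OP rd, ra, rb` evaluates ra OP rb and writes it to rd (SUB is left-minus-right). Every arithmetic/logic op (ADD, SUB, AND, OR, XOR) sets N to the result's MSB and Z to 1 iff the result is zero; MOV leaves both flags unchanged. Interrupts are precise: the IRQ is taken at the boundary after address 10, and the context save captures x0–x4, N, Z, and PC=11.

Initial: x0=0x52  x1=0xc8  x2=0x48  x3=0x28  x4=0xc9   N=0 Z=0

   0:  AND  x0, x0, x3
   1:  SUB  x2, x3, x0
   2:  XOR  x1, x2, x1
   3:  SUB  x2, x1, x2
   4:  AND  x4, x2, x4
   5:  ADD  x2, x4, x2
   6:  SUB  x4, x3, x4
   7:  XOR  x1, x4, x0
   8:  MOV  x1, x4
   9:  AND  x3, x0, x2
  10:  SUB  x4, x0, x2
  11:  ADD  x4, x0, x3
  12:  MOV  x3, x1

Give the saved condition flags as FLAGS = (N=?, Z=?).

FLAGS = (N=1, Z=0)

after  0: x0=0x00 x1=0xc8 x2=0x48 x3=0x28 x4=0xc9  N=0 Z=1
after  1: x0=0x00 x1=0xc8 x2=0x28 x3=0x28 x4=0xc9  N=0 Z=0
after  2: x0=0x00 x1=0xe0 x2=0x28 x3=0x28 x4=0xc9  N=1 Z=0
after  3: x0=0x00 x1=0xe0 x2=0xb8 x3=0x28 x4=0xc9  N=1 Z=0
after  4: x0=0x00 x1=0xe0 x2=0xb8 x3=0x28 x4=0x88  N=1 Z=0
after  5: x0=0x00 x1=0xe0 x2=0x40 x3=0x28 x4=0x88  N=0 Z=0
after  6: x0=0x00 x1=0xe0 x2=0x40 x3=0x28 x4=0xa0  N=1 Z=0
after  7: x0=0x00 x1=0xa0 x2=0x40 x3=0x28 x4=0xa0  N=1 Z=0
after  8: x0=0x00 x1=0xa0 x2=0x40 x3=0x28 x4=0xa0  N=1 Z=0
after  9: x0=0x00 x1=0xa0 x2=0x40 x3=0x00 x4=0xa0  N=0 Z=1
after 10: x0=0x00 x1=0xa0 x2=0x40 x3=0x00 x4=0xc0  N=1 Z=0
-- IRQ taken; context saved, return-PC = 11 --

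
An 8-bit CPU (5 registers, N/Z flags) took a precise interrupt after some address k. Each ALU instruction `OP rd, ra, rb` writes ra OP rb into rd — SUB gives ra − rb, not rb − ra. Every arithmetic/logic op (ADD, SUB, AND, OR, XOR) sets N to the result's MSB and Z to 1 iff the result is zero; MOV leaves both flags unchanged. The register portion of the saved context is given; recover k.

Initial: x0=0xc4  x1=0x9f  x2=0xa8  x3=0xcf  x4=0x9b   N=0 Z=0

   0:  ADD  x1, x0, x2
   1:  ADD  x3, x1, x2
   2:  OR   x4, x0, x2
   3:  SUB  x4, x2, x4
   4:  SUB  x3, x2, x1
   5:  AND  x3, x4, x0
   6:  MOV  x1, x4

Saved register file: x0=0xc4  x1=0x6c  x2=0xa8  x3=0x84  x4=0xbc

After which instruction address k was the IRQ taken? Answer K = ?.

K = 5

after  0: x0=0xc4 x1=0x6c x2=0xa8 x3=0xcf x4=0x9b  N=0 Z=0
after  1: x0=0xc4 x1=0x6c x2=0xa8 x3=0x14 x4=0x9b  N=0 Z=0
after  2: x0=0xc4 x1=0x6c x2=0xa8 x3=0x14 x4=0xec  N=1 Z=0
after  3: x0=0xc4 x1=0x6c x2=0xa8 x3=0x14 x4=0xbc  N=1 Z=0
after  4: x0=0xc4 x1=0x6c x2=0xa8 x3=0x3c x4=0xbc  N=0 Z=0
after  5: x0=0xc4 x1=0x6c x2=0xa8 x3=0x84 x4=0xbc  N=1 Z=0
-- IRQ taken; context saved, return-PC = 6 --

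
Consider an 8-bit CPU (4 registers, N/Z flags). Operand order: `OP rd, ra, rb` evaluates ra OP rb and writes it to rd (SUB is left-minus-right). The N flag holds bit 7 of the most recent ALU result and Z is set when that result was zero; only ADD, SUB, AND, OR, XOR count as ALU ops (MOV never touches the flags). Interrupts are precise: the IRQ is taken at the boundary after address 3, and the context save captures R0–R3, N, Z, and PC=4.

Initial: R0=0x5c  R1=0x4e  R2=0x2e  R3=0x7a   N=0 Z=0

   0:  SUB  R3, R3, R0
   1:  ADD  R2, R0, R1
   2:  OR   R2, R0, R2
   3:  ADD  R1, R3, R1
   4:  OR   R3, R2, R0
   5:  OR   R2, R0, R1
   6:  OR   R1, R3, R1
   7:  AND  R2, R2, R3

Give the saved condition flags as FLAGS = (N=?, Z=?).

FLAGS = (N=0, Z=0)

after  0: R0=0x5c R1=0x4e R2=0x2e R3=0x1e  N=0 Z=0
after  1: R0=0x5c R1=0x4e R2=0xaa R3=0x1e  N=1 Z=0
after  2: R0=0x5c R1=0x4e R2=0xfe R3=0x1e  N=1 Z=0
after  3: R0=0x5c R1=0x6c R2=0xfe R3=0x1e  N=0 Z=0
-- IRQ taken; context saved, return-PC = 4 --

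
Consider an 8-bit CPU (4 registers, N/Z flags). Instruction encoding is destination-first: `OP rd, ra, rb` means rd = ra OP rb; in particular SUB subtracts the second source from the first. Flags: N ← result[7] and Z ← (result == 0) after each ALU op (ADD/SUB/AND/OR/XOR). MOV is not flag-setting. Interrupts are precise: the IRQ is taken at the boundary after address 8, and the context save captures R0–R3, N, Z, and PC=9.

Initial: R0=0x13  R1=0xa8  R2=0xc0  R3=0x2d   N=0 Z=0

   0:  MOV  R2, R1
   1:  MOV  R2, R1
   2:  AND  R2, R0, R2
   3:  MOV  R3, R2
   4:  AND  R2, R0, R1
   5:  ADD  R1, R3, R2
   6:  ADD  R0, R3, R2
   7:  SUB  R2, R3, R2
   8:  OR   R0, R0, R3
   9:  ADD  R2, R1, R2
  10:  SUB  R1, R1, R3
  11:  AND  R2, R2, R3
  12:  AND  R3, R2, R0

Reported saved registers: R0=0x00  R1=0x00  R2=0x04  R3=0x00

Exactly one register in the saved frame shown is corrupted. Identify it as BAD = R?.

after  0: R0=0x13 R1=0xa8 R2=0xa8 R3=0x2d  N=0 Z=0
after  1: R0=0x13 R1=0xa8 R2=0xa8 R3=0x2d  N=0 Z=0
after  2: R0=0x13 R1=0xa8 R2=0x00 R3=0x2d  N=0 Z=1
after  3: R0=0x13 R1=0xa8 R2=0x00 R3=0x00  N=0 Z=1
after  4: R0=0x13 R1=0xa8 R2=0x00 R3=0x00  N=0 Z=1
after  5: R0=0x13 R1=0x00 R2=0x00 R3=0x00  N=0 Z=1
after  6: R0=0x00 R1=0x00 R2=0x00 R3=0x00  N=0 Z=1
after  7: R0=0x00 R1=0x00 R2=0x00 R3=0x00  N=0 Z=1
after  8: R0=0x00 R1=0x00 R2=0x00 R3=0x00  N=0 Z=1
-- IRQ taken; context saved, return-PC = 9 --
mismatch: R2: reported 0x04 vs actual 0x00

BAD = R2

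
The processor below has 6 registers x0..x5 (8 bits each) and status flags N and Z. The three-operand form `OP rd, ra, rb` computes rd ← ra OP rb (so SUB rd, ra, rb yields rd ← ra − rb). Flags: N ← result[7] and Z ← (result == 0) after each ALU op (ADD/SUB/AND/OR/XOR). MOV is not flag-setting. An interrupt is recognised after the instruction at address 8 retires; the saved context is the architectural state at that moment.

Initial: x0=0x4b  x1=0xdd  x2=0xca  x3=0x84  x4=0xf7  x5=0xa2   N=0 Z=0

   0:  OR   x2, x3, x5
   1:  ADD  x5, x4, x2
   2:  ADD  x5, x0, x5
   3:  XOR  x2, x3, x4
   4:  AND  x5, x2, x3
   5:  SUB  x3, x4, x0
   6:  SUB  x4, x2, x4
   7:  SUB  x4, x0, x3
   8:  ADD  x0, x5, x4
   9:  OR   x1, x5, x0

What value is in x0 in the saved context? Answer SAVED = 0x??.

after  0: x0=0x4b x1=0xdd x2=0xa6 x3=0x84 x4=0xf7 x5=0xa2  N=1 Z=0
after  1: x0=0x4b x1=0xdd x2=0xa6 x3=0x84 x4=0xf7 x5=0x9d  N=1 Z=0
after  2: x0=0x4b x1=0xdd x2=0xa6 x3=0x84 x4=0xf7 x5=0xe8  N=1 Z=0
after  3: x0=0x4b x1=0xdd x2=0x73 x3=0x84 x4=0xf7 x5=0xe8  N=0 Z=0
after  4: x0=0x4b x1=0xdd x2=0x73 x3=0x84 x4=0xf7 x5=0x00  N=0 Z=1
after  5: x0=0x4b x1=0xdd x2=0x73 x3=0xac x4=0xf7 x5=0x00  N=1 Z=0
after  6: x0=0x4b x1=0xdd x2=0x73 x3=0xac x4=0x7c x5=0x00  N=0 Z=0
after  7: x0=0x4b x1=0xdd x2=0x73 x3=0xac x4=0x9f x5=0x00  N=1 Z=0
after  8: x0=0x9f x1=0xdd x2=0x73 x3=0xac x4=0x9f x5=0x00  N=1 Z=0
-- IRQ taken; context saved, return-PC = 9 --

SAVED = 0x9f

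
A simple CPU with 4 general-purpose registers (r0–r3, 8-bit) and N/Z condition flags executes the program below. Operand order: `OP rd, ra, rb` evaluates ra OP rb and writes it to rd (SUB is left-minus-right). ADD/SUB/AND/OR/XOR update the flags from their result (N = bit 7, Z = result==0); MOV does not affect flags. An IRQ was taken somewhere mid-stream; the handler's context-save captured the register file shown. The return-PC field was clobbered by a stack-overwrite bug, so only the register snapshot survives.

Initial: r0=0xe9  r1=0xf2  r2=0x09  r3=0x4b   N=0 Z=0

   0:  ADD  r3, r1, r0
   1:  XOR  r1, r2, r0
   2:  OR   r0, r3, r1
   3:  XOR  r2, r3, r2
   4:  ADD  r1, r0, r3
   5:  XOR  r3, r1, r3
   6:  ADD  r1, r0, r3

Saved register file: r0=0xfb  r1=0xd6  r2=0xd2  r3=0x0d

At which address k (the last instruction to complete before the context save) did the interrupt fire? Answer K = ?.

K = 5

after  0: r0=0xe9 r1=0xf2 r2=0x09 r3=0xdb  N=1 Z=0
after  1: r0=0xe9 r1=0xe0 r2=0x09 r3=0xdb  N=1 Z=0
after  2: r0=0xfb r1=0xe0 r2=0x09 r3=0xdb  N=1 Z=0
after  3: r0=0xfb r1=0xe0 r2=0xd2 r3=0xdb  N=1 Z=0
after  4: r0=0xfb r1=0xd6 r2=0xd2 r3=0xdb  N=1 Z=0
after  5: r0=0xfb r1=0xd6 r2=0xd2 r3=0x0d  N=0 Z=0
-- IRQ taken; context saved, return-PC = 6 --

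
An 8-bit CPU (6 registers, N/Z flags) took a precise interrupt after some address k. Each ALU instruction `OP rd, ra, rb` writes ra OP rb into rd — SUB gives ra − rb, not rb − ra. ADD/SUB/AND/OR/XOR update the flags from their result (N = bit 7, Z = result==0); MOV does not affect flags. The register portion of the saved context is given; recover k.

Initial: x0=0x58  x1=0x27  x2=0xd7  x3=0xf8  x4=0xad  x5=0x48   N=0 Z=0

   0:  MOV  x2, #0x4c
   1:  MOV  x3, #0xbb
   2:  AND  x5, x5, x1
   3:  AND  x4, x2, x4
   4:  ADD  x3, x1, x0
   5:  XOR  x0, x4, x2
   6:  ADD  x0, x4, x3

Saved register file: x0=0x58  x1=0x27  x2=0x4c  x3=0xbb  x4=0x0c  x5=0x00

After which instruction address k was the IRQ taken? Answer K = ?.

after  0: x0=0x58 x1=0x27 x2=0x4c x3=0xf8 x4=0xad x5=0x48  N=0 Z=0
after  1: x0=0x58 x1=0x27 x2=0x4c x3=0xbb x4=0xad x5=0x48  N=0 Z=0
after  2: x0=0x58 x1=0x27 x2=0x4c x3=0xbb x4=0xad x5=0x00  N=0 Z=1
after  3: x0=0x58 x1=0x27 x2=0x4c x3=0xbb x4=0x0c x5=0x00  N=0 Z=0
-- IRQ taken; context saved, return-PC = 4 --

K = 3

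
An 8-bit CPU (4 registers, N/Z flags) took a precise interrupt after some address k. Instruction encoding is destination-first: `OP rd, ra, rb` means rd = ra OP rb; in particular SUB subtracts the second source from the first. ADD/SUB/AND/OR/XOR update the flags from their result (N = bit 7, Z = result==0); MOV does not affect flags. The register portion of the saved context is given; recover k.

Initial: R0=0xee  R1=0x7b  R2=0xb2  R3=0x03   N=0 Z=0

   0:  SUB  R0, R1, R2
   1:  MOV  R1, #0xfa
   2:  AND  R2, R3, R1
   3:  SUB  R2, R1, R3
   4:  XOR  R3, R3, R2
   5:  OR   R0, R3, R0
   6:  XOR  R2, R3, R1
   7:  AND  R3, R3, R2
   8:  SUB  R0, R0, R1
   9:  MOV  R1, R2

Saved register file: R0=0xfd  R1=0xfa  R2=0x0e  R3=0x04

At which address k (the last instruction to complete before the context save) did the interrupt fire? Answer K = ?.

after  0: R0=0xc9 R1=0x7b R2=0xb2 R3=0x03  N=1 Z=0
after  1: R0=0xc9 R1=0xfa R2=0xb2 R3=0x03  N=1 Z=0
after  2: R0=0xc9 R1=0xfa R2=0x02 R3=0x03  N=0 Z=0
after  3: R0=0xc9 R1=0xfa R2=0xf7 R3=0x03  N=1 Z=0
after  4: R0=0xc9 R1=0xfa R2=0xf7 R3=0xf4  N=1 Z=0
after  5: R0=0xfd R1=0xfa R2=0xf7 R3=0xf4  N=1 Z=0
after  6: R0=0xfd R1=0xfa R2=0x0e R3=0xf4  N=0 Z=0
after  7: R0=0xfd R1=0xfa R2=0x0e R3=0x04  N=0 Z=0
-- IRQ taken; context saved, return-PC = 8 --

K = 7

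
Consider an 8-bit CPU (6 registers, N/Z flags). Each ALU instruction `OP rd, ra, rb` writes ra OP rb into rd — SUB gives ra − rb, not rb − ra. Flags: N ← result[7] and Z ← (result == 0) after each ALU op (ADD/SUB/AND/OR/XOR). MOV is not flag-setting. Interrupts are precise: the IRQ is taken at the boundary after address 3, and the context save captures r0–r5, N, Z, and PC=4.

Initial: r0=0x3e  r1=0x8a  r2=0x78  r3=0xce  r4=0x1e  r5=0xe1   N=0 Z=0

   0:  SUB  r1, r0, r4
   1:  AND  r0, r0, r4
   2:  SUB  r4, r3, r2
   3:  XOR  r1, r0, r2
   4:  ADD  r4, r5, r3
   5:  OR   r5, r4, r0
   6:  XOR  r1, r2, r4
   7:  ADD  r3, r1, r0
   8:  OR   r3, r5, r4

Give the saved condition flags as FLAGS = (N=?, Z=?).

FLAGS = (N=0, Z=0)

after  0: r0=0x3e r1=0x20 r2=0x78 r3=0xce r4=0x1e r5=0xe1  N=0 Z=0
after  1: r0=0x1e r1=0x20 r2=0x78 r3=0xce r4=0x1e r5=0xe1  N=0 Z=0
after  2: r0=0x1e r1=0x20 r2=0x78 r3=0xce r4=0x56 r5=0xe1  N=0 Z=0
after  3: r0=0x1e r1=0x66 r2=0x78 r3=0xce r4=0x56 r5=0xe1  N=0 Z=0
-- IRQ taken; context saved, return-PC = 4 --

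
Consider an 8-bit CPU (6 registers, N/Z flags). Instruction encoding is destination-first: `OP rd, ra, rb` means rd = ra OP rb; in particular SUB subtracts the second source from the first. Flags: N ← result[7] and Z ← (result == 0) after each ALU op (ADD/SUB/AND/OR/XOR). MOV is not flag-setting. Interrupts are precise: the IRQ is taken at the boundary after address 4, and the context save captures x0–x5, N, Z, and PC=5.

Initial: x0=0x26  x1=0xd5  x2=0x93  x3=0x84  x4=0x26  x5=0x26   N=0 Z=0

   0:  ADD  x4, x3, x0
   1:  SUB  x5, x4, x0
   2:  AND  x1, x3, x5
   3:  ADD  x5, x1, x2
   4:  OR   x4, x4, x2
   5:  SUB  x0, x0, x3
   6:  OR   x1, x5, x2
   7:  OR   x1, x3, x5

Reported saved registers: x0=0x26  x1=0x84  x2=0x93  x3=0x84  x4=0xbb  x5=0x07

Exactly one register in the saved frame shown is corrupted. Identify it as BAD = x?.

after  0: x0=0x26 x1=0xd5 x2=0x93 x3=0x84 x4=0xaa x5=0x26  N=1 Z=0
after  1: x0=0x26 x1=0xd5 x2=0x93 x3=0x84 x4=0xaa x5=0x84  N=1 Z=0
after  2: x0=0x26 x1=0x84 x2=0x93 x3=0x84 x4=0xaa x5=0x84  N=1 Z=0
after  3: x0=0x26 x1=0x84 x2=0x93 x3=0x84 x4=0xaa x5=0x17  N=0 Z=0
after  4: x0=0x26 x1=0x84 x2=0x93 x3=0x84 x4=0xbb x5=0x17  N=1 Z=0
-- IRQ taken; context saved, return-PC = 5 --
mismatch: x5: reported 0x07 vs actual 0x17

BAD = x5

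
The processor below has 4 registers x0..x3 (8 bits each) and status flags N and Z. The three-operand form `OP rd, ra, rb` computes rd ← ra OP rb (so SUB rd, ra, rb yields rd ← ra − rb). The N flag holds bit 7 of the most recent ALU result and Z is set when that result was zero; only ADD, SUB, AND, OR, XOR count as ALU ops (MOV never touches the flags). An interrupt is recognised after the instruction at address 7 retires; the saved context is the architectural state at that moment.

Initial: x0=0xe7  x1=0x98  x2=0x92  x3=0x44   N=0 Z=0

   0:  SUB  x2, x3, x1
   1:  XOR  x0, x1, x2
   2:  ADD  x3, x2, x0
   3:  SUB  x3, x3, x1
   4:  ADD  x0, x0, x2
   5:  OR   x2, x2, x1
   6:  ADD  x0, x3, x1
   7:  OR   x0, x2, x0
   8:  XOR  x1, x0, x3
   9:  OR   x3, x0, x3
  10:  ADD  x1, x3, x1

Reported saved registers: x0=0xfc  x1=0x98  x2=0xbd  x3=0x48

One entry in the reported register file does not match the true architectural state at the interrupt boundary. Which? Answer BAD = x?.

BAD = x2

after  0: x0=0xe7 x1=0x98 x2=0xac x3=0x44  N=1 Z=0
after  1: x0=0x34 x1=0x98 x2=0xac x3=0x44  N=0 Z=0
after  2: x0=0x34 x1=0x98 x2=0xac x3=0xe0  N=1 Z=0
after  3: x0=0x34 x1=0x98 x2=0xac x3=0x48  N=0 Z=0
after  4: x0=0xe0 x1=0x98 x2=0xac x3=0x48  N=1 Z=0
after  5: x0=0xe0 x1=0x98 x2=0xbc x3=0x48  N=1 Z=0
after  6: x0=0xe0 x1=0x98 x2=0xbc x3=0x48  N=1 Z=0
after  7: x0=0xfc x1=0x98 x2=0xbc x3=0x48  N=1 Z=0
-- IRQ taken; context saved, return-PC = 8 --
mismatch: x2: reported 0xbd vs actual 0xbc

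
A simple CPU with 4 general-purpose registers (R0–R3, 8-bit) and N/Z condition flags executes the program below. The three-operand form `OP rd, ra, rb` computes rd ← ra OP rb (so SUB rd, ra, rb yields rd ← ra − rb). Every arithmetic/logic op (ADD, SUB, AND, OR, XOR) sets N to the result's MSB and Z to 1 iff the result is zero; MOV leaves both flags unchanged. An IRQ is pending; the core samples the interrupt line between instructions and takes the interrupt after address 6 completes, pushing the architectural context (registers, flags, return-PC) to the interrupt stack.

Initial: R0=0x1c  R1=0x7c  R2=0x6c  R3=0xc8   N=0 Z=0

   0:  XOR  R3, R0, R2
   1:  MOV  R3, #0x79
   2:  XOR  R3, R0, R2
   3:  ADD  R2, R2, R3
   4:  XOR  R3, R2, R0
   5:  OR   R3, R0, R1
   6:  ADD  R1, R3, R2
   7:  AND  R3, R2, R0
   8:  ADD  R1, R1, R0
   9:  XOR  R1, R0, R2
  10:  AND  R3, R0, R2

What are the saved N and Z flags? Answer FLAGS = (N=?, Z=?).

after  0: R0=0x1c R1=0x7c R2=0x6c R3=0x70  N=0 Z=0
after  1: R0=0x1c R1=0x7c R2=0x6c R3=0x79  N=0 Z=0
after  2: R0=0x1c R1=0x7c R2=0x6c R3=0x70  N=0 Z=0
after  3: R0=0x1c R1=0x7c R2=0xdc R3=0x70  N=1 Z=0
after  4: R0=0x1c R1=0x7c R2=0xdc R3=0xc0  N=1 Z=0
after  5: R0=0x1c R1=0x7c R2=0xdc R3=0x7c  N=0 Z=0
after  6: R0=0x1c R1=0x58 R2=0xdc R3=0x7c  N=0 Z=0
-- IRQ taken; context saved, return-PC = 7 --

FLAGS = (N=0, Z=0)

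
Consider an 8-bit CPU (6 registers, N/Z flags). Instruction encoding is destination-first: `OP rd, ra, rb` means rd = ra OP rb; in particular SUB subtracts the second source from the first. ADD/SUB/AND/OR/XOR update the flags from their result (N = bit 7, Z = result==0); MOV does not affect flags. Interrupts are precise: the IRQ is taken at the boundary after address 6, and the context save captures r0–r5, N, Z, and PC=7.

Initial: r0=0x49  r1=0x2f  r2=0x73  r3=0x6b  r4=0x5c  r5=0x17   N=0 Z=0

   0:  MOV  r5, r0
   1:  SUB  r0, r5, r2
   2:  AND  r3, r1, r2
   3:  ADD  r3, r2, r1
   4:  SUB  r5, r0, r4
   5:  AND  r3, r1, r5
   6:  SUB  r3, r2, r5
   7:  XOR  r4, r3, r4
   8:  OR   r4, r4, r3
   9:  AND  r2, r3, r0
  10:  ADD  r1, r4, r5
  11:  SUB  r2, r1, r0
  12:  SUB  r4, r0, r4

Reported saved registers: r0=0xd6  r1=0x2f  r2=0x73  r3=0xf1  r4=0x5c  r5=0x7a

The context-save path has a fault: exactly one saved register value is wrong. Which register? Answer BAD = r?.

after  0: r0=0x49 r1=0x2f r2=0x73 r3=0x6b r4=0x5c r5=0x49  N=0 Z=0
after  1: r0=0xd6 r1=0x2f r2=0x73 r3=0x6b r4=0x5c r5=0x49  N=1 Z=0
after  2: r0=0xd6 r1=0x2f r2=0x73 r3=0x23 r4=0x5c r5=0x49  N=0 Z=0
after  3: r0=0xd6 r1=0x2f r2=0x73 r3=0xa2 r4=0x5c r5=0x49  N=1 Z=0
after  4: r0=0xd6 r1=0x2f r2=0x73 r3=0xa2 r4=0x5c r5=0x7a  N=0 Z=0
after  5: r0=0xd6 r1=0x2f r2=0x73 r3=0x2a r4=0x5c r5=0x7a  N=0 Z=0
after  6: r0=0xd6 r1=0x2f r2=0x73 r3=0xf9 r4=0x5c r5=0x7a  N=1 Z=0
-- IRQ taken; context saved, return-PC = 7 --
mismatch: r3: reported 0xf1 vs actual 0xf9

BAD = r3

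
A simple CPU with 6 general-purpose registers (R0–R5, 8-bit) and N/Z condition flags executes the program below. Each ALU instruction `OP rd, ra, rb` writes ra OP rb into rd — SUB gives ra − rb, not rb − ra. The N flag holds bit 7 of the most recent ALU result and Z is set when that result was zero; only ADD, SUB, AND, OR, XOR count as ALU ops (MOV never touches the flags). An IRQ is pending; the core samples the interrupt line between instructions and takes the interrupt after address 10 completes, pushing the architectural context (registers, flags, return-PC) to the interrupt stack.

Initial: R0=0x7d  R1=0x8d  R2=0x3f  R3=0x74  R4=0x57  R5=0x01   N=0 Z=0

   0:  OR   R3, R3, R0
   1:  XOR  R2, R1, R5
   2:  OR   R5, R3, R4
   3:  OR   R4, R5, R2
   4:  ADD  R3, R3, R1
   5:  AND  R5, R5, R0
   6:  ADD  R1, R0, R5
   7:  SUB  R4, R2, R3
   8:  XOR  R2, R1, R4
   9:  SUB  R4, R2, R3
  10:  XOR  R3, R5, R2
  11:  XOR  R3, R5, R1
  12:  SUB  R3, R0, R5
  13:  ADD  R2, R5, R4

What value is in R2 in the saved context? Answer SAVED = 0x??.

SAVED = 0x78

after  0: R0=0x7d R1=0x8d R2=0x3f R3=0x7d R4=0x57 R5=0x01  N=0 Z=0
after  1: R0=0x7d R1=0x8d R2=0x8c R3=0x7d R4=0x57 R5=0x01  N=1 Z=0
after  2: R0=0x7d R1=0x8d R2=0x8c R3=0x7d R4=0x57 R5=0x7f  N=0 Z=0
after  3: R0=0x7d R1=0x8d R2=0x8c R3=0x7d R4=0xff R5=0x7f  N=1 Z=0
after  4: R0=0x7d R1=0x8d R2=0x8c R3=0x0a R4=0xff R5=0x7f  N=0 Z=0
after  5: R0=0x7d R1=0x8d R2=0x8c R3=0x0a R4=0xff R5=0x7d  N=0 Z=0
after  6: R0=0x7d R1=0xfa R2=0x8c R3=0x0a R4=0xff R5=0x7d  N=1 Z=0
after  7: R0=0x7d R1=0xfa R2=0x8c R3=0x0a R4=0x82 R5=0x7d  N=1 Z=0
after  8: R0=0x7d R1=0xfa R2=0x78 R3=0x0a R4=0x82 R5=0x7d  N=0 Z=0
after  9: R0=0x7d R1=0xfa R2=0x78 R3=0x0a R4=0x6e R5=0x7d  N=0 Z=0
after 10: R0=0x7d R1=0xfa R2=0x78 R3=0x05 R4=0x6e R5=0x7d  N=0 Z=0
-- IRQ taken; context saved, return-PC = 11 --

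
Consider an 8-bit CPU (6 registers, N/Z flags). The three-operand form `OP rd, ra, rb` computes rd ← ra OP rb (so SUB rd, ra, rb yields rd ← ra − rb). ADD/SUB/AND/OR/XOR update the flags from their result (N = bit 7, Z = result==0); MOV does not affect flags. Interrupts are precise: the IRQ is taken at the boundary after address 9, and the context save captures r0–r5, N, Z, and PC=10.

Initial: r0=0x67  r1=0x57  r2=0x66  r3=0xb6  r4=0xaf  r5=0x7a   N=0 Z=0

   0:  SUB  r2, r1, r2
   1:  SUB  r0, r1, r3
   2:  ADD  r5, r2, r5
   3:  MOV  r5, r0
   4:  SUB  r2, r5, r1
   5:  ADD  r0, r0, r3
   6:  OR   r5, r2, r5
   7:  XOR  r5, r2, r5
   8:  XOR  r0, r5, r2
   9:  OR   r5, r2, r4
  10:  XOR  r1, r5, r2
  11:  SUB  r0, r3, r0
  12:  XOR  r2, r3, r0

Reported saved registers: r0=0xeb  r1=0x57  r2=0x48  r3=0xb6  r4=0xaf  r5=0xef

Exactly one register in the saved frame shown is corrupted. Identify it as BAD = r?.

BAD = r2

after  0: r0=0x67 r1=0x57 r2=0xf1 r3=0xb6 r4=0xaf r5=0x7a  N=1 Z=0
after  1: r0=0xa1 r1=0x57 r2=0xf1 r3=0xb6 r4=0xaf r5=0x7a  N=1 Z=0
after  2: r0=0xa1 r1=0x57 r2=0xf1 r3=0xb6 r4=0xaf r5=0x6b  N=0 Z=0
after  3: r0=0xa1 r1=0x57 r2=0xf1 r3=0xb6 r4=0xaf r5=0xa1  N=0 Z=0
after  4: r0=0xa1 r1=0x57 r2=0x4a r3=0xb6 r4=0xaf r5=0xa1  N=0 Z=0
after  5: r0=0x57 r1=0x57 r2=0x4a r3=0xb6 r4=0xaf r5=0xa1  N=0 Z=0
after  6: r0=0x57 r1=0x57 r2=0x4a r3=0xb6 r4=0xaf r5=0xeb  N=1 Z=0
after  7: r0=0x57 r1=0x57 r2=0x4a r3=0xb6 r4=0xaf r5=0xa1  N=1 Z=0
after  8: r0=0xeb r1=0x57 r2=0x4a r3=0xb6 r4=0xaf r5=0xa1  N=1 Z=0
after  9: r0=0xeb r1=0x57 r2=0x4a r3=0xb6 r4=0xaf r5=0xef  N=1 Z=0
-- IRQ taken; context saved, return-PC = 10 --
mismatch: r2: reported 0x48 vs actual 0x4a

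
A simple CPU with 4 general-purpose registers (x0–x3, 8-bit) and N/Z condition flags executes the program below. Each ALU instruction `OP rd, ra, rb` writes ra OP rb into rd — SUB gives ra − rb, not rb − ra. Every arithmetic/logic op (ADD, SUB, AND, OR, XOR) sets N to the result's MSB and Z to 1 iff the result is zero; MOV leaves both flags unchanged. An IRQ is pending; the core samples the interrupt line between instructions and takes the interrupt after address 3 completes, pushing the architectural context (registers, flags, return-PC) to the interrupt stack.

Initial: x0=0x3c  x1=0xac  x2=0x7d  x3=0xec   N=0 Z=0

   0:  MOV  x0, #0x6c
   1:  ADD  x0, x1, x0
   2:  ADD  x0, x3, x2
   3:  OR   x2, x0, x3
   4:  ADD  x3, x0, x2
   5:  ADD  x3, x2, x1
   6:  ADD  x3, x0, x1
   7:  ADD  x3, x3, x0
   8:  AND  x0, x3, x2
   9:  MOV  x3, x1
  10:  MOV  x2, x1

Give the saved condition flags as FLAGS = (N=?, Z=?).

FLAGS = (N=1, Z=0)

after  0: x0=0x6c x1=0xac x2=0x7d x3=0xec  N=0 Z=0
after  1: x0=0x18 x1=0xac x2=0x7d x3=0xec  N=0 Z=0
after  2: x0=0x69 x1=0xac x2=0x7d x3=0xec  N=0 Z=0
after  3: x0=0x69 x1=0xac x2=0xed x3=0xec  N=1 Z=0
-- IRQ taken; context saved, return-PC = 4 --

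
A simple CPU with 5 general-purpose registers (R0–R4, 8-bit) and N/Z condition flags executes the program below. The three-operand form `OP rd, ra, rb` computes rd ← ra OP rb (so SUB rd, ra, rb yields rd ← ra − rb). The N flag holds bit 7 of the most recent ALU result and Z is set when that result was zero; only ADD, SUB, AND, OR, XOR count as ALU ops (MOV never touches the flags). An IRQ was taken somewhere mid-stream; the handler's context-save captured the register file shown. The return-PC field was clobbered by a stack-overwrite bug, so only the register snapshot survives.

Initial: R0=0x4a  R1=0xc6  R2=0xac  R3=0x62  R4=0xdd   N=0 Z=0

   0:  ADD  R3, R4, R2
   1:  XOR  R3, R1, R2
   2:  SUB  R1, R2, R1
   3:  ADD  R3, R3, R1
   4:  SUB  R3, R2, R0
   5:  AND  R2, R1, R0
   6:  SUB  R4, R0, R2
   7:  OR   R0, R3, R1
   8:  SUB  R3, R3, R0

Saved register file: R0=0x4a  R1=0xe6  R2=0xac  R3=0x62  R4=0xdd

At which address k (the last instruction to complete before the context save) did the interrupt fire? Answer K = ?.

K = 4

after  0: R0=0x4a R1=0xc6 R2=0xac R3=0x89 R4=0xdd  N=1 Z=0
after  1: R0=0x4a R1=0xc6 R2=0xac R3=0x6a R4=0xdd  N=0 Z=0
after  2: R0=0x4a R1=0xe6 R2=0xac R3=0x6a R4=0xdd  N=1 Z=0
after  3: R0=0x4a R1=0xe6 R2=0xac R3=0x50 R4=0xdd  N=0 Z=0
after  4: R0=0x4a R1=0xe6 R2=0xac R3=0x62 R4=0xdd  N=0 Z=0
-- IRQ taken; context saved, return-PC = 5 --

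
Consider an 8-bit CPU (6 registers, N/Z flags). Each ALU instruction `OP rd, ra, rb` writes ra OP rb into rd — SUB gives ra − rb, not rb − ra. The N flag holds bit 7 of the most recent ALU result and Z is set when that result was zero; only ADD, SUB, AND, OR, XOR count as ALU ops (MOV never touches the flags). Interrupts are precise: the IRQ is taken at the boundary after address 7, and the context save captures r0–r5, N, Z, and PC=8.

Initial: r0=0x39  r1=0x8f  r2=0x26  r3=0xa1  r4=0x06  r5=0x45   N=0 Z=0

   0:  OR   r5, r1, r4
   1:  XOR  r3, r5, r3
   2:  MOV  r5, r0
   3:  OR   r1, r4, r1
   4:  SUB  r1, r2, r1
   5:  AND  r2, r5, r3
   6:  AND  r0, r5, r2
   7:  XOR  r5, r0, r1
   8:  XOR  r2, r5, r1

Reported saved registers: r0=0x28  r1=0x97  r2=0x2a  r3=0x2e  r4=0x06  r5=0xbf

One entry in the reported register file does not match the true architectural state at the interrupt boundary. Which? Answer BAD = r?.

BAD = r2

after  0: r0=0x39 r1=0x8f r2=0x26 r3=0xa1 r4=0x06 r5=0x8f  N=1 Z=0
after  1: r0=0x39 r1=0x8f r2=0x26 r3=0x2e r4=0x06 r5=0x8f  N=0 Z=0
after  2: r0=0x39 r1=0x8f r2=0x26 r3=0x2e r4=0x06 r5=0x39  N=0 Z=0
after  3: r0=0x39 r1=0x8f r2=0x26 r3=0x2e r4=0x06 r5=0x39  N=1 Z=0
after  4: r0=0x39 r1=0x97 r2=0x26 r3=0x2e r4=0x06 r5=0x39  N=1 Z=0
after  5: r0=0x39 r1=0x97 r2=0x28 r3=0x2e r4=0x06 r5=0x39  N=0 Z=0
after  6: r0=0x28 r1=0x97 r2=0x28 r3=0x2e r4=0x06 r5=0x39  N=0 Z=0
after  7: r0=0x28 r1=0x97 r2=0x28 r3=0x2e r4=0x06 r5=0xbf  N=1 Z=0
-- IRQ taken; context saved, return-PC = 8 --
mismatch: r2: reported 0x2a vs actual 0x28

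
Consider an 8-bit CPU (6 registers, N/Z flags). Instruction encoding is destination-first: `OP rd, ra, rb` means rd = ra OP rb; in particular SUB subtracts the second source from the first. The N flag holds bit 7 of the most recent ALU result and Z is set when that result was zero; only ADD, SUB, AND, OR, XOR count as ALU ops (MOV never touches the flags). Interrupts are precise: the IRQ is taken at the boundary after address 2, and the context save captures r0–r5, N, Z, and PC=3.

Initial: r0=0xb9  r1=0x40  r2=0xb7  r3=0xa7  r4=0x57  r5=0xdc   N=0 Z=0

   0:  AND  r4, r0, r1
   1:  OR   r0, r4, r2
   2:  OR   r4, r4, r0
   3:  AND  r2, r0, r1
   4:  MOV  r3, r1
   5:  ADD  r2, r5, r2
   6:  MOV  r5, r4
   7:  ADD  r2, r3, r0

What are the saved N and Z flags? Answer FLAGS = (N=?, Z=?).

FLAGS = (N=1, Z=0)

after  0: r0=0xb9 r1=0x40 r2=0xb7 r3=0xa7 r4=0x00 r5=0xdc  N=0 Z=1
after  1: r0=0xb7 r1=0x40 r2=0xb7 r3=0xa7 r4=0x00 r5=0xdc  N=1 Z=0
after  2: r0=0xb7 r1=0x40 r2=0xb7 r3=0xa7 r4=0xb7 r5=0xdc  N=1 Z=0
-- IRQ taken; context saved, return-PC = 3 --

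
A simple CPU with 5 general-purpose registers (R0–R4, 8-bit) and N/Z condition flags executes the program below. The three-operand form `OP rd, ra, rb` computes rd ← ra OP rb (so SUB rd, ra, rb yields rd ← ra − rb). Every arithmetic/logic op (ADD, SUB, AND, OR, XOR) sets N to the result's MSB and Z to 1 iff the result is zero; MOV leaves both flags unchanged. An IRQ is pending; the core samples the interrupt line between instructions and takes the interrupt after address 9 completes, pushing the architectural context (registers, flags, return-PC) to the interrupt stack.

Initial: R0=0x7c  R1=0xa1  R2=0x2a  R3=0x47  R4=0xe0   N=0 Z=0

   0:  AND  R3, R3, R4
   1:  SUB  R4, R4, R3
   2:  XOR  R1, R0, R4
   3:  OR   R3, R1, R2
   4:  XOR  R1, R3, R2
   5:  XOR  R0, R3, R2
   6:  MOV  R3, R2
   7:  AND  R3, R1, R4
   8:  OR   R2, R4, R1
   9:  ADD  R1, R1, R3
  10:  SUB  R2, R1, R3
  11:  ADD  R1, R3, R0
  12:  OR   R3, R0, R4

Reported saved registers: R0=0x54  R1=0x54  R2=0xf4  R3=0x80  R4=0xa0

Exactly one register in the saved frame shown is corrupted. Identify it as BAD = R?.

BAD = R0

after  0: R0=0x7c R1=0xa1 R2=0x2a R3=0x40 R4=0xe0  N=0 Z=0
after  1: R0=0x7c R1=0xa1 R2=0x2a R3=0x40 R4=0xa0  N=1 Z=0
after  2: R0=0x7c R1=0xdc R2=0x2a R3=0x40 R4=0xa0  N=1 Z=0
after  3: R0=0x7c R1=0xdc R2=0x2a R3=0xfe R4=0xa0  N=1 Z=0
after  4: R0=0x7c R1=0xd4 R2=0x2a R3=0xfe R4=0xa0  N=1 Z=0
after  5: R0=0xd4 R1=0xd4 R2=0x2a R3=0xfe R4=0xa0  N=1 Z=0
after  6: R0=0xd4 R1=0xd4 R2=0x2a R3=0x2a R4=0xa0  N=1 Z=0
after  7: R0=0xd4 R1=0xd4 R2=0x2a R3=0x80 R4=0xa0  N=1 Z=0
after  8: R0=0xd4 R1=0xd4 R2=0xf4 R3=0x80 R4=0xa0  N=1 Z=0
after  9: R0=0xd4 R1=0x54 R2=0xf4 R3=0x80 R4=0xa0  N=0 Z=0
-- IRQ taken; context saved, return-PC = 10 --
mismatch: R0: reported 0x54 vs actual 0xd4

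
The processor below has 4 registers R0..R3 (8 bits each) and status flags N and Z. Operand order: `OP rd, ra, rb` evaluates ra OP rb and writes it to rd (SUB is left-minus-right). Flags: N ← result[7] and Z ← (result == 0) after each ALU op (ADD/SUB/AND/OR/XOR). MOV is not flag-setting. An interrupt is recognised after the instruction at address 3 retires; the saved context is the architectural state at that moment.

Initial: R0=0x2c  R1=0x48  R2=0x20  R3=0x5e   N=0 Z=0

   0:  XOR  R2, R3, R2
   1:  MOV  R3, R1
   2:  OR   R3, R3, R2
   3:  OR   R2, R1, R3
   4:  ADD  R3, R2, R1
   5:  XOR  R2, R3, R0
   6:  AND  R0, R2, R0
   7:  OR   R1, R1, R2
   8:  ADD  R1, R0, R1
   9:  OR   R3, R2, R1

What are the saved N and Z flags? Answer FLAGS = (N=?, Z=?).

after  0: R0=0x2c R1=0x48 R2=0x7e R3=0x5e  N=0 Z=0
after  1: R0=0x2c R1=0x48 R2=0x7e R3=0x48  N=0 Z=0
after  2: R0=0x2c R1=0x48 R2=0x7e R3=0x7e  N=0 Z=0
after  3: R0=0x2c R1=0x48 R2=0x7e R3=0x7e  N=0 Z=0
-- IRQ taken; context saved, return-PC = 4 --

FLAGS = (N=0, Z=0)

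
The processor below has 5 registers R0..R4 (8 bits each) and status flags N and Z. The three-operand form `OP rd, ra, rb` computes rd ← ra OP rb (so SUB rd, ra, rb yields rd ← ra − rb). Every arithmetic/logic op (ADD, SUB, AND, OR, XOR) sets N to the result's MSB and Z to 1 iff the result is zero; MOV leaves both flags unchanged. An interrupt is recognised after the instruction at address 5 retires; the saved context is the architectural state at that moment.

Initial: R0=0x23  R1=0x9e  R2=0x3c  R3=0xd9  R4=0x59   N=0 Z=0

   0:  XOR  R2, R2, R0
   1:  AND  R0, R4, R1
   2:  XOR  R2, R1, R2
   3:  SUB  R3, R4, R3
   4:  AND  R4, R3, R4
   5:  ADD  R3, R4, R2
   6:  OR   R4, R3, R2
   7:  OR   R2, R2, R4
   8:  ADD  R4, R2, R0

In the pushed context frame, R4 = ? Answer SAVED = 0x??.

after  0: R0=0x23 R1=0x9e R2=0x1f R3=0xd9 R4=0x59  N=0 Z=0
after  1: R0=0x18 R1=0x9e R2=0x1f R3=0xd9 R4=0x59  N=0 Z=0
after  2: R0=0x18 R1=0x9e R2=0x81 R3=0xd9 R4=0x59  N=1 Z=0
after  3: R0=0x18 R1=0x9e R2=0x81 R3=0x80 R4=0x59  N=1 Z=0
after  4: R0=0x18 R1=0x9e R2=0x81 R3=0x80 R4=0x00  N=0 Z=1
after  5: R0=0x18 R1=0x9e R2=0x81 R3=0x81 R4=0x00  N=1 Z=0
-- IRQ taken; context saved, return-PC = 6 --

SAVED = 0x00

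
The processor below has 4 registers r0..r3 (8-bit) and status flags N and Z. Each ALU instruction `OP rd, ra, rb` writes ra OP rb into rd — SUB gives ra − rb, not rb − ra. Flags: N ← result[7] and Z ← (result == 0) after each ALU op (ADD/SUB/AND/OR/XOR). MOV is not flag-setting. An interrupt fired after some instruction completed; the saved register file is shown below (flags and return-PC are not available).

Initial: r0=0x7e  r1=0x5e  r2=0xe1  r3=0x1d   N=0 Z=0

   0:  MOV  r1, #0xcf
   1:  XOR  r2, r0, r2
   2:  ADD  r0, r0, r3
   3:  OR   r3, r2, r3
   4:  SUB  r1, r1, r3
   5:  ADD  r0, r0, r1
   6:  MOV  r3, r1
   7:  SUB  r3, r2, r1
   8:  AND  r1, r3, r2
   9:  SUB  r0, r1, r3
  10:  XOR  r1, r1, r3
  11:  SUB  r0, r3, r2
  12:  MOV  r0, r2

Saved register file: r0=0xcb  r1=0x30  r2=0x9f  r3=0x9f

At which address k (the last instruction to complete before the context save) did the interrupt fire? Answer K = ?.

K = 5

after  0: r0=0x7e r1=0xcf r2=0xe1 r3=0x1d  N=0 Z=0
after  1: r0=0x7e r1=0xcf r2=0x9f r3=0x1d  N=1 Z=0
after  2: r0=0x9b r1=0xcf r2=0x9f r3=0x1d  N=1 Z=0
after  3: r0=0x9b r1=0xcf r2=0x9f r3=0x9f  N=1 Z=0
after  4: r0=0x9b r1=0x30 r2=0x9f r3=0x9f  N=0 Z=0
after  5: r0=0xcb r1=0x30 r2=0x9f r3=0x9f  N=1 Z=0
-- IRQ taken; context saved, return-PC = 6 --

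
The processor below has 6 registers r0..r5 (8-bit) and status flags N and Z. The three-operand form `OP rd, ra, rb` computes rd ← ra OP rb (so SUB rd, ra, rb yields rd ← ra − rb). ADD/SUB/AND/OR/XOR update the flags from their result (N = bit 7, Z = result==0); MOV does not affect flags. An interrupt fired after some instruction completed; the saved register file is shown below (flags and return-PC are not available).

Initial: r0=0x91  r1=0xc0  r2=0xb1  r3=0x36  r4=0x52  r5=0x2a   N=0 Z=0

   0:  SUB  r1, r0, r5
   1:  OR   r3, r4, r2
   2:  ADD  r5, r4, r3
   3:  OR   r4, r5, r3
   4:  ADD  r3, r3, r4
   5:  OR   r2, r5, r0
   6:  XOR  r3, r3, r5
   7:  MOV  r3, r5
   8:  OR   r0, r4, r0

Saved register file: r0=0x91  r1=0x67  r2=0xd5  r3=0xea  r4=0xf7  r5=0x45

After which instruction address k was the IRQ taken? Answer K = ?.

after  0: r0=0x91 r1=0x67 r2=0xb1 r3=0x36 r4=0x52 r5=0x2a  N=0 Z=0
after  1: r0=0x91 r1=0x67 r2=0xb1 r3=0xf3 r4=0x52 r5=0x2a  N=1 Z=0
after  2: r0=0x91 r1=0x67 r2=0xb1 r3=0xf3 r4=0x52 r5=0x45  N=0 Z=0
after  3: r0=0x91 r1=0x67 r2=0xb1 r3=0xf3 r4=0xf7 r5=0x45  N=1 Z=0
after  4: r0=0x91 r1=0x67 r2=0xb1 r3=0xea r4=0xf7 r5=0x45  N=1 Z=0
after  5: r0=0x91 r1=0x67 r2=0xd5 r3=0xea r4=0xf7 r5=0x45  N=1 Z=0
-- IRQ taken; context saved, return-PC = 6 --

K = 5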